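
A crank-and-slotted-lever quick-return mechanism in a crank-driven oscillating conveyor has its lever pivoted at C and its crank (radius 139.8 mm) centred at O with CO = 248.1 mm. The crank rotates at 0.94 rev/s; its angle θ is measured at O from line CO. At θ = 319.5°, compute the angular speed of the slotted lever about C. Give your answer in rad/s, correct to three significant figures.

2.03

ω = 5.906 rad/s (from 0.94 rev/s).
Crank pin A relative to C: A = (d + r cosθ, r sinθ); lever angle φ = atan2(r sinθ, d + r cosθ).
Differentiating tanφ: φ̇ = rω(d cosθ + r)/(d² + r² + 2dr cosθ).
d² + r² + 2dr cosθ = |CA|² = 0.133846 m²;  d cosθ + r = +0.32846 m.
|ω_lever| = |0.1398·5.906·+0.32846| / 0.133846 = 2.0262 rad/s.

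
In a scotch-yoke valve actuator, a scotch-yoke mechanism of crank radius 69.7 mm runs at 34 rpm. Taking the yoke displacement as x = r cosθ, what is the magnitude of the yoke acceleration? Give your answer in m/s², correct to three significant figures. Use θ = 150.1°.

ω = 3.56 rad/s (from 34 rpm).
x = r cosθ ⇒ ẍ = −rω² cosθ (ω constant).
|a| = rω²|cosθ| = 0.0697·(3.56)²·|cos 150.1°| = 0.76598 m/s².

0.766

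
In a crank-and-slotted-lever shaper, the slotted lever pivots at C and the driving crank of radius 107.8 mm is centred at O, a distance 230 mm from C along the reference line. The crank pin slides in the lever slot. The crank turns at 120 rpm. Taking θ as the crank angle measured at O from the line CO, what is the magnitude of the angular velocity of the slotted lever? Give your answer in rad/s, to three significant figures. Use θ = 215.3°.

4.50

ω = 12.57 rad/s (from 120 rpm).
Crank pin A relative to C: A = (d + r cosθ, r sinθ); lever angle φ = atan2(r sinθ, d + r cosθ).
Differentiating tanφ: φ̇ = rω(d cosθ + r)/(d² + r² + 2dr cosθ).
d² + r² + 2dr cosθ = |CA|² = 0.0240502 m²;  d cosθ + r = -0.079912 m.
|ω_lever| = |0.1078·12.57·-0.079912| / 0.0240502 = 4.5011 rad/s.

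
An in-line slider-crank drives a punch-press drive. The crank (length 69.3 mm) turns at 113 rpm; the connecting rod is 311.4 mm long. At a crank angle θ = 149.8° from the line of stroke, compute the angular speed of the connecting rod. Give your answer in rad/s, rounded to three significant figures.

2.29

ω = 11.83 rad/s (converted from 113 rpm).
The rod makes angle φ with the slider axis where L sinφ = r sinθ; differentiating, L cosφ·φ̇ = r ω cosθ.
L cosφ = √(L² − r² sin²θ) = 0.30944 m.
|ω_rod| = r ω |cosθ| / √(L² − r² sin²θ) = 0.0693·11.83·0.86427/0.30944 = 2.2904 rad/s.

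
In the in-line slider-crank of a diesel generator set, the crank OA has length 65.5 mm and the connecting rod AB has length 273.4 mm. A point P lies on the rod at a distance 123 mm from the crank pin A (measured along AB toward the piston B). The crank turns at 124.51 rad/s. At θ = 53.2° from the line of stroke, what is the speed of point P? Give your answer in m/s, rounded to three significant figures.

7.46

ω = 124.5 rad/s.  Crank-pin speed |V_A| = rω = 8.1554 m/s, perpendicular to OA.
Rod angle: sinφ = −(r/L) sinθ ⇒ φ = -11.060°; ω_rod = −rω cosθ/√(L²−r²sin²θ) = -18.207 rad/s.
V_P = V_A + ω_rod × AP, with AP = 0.123 m along the rod.
Components: V_Px = −rω sinθ − a·ω_rod·sinφ = -6.9599 m/s;  V_Py = rω cosθ + a·ω_rod·cosφ = +2.6874 m/s.
|V_P| = √(V_Px² + V_Py²) = 7.4607 m/s.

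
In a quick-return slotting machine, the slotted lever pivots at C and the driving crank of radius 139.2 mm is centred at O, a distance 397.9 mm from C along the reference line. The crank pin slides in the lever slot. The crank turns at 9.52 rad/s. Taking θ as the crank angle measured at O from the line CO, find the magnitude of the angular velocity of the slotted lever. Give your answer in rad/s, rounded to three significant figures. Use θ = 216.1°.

ω = 9.52 rad/s
Crank pin A relative to C: A = (d + r cosθ, r sinθ); lever angle φ = atan2(r sinθ, d + r cosθ).
Differentiating tanφ: φ̇ = rω(d cosθ + r)/(d² + r² + 2dr cosθ).
d² + r² + 2dr cosθ = |CA|² = 0.0881957 m²;  d cosθ + r = -0.1823 m.
|ω_lever| = |0.1392·9.52·-0.1823| / 0.0881957 = 2.7391 rad/s.

2.74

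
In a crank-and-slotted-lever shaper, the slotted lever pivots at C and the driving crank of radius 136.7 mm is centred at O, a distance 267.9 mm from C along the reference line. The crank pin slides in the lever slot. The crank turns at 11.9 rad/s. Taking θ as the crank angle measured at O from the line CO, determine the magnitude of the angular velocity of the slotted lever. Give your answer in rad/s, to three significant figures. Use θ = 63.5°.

ω = 11.9 rad/s
Crank pin A relative to C: A = (d + r cosθ, r sinθ); lever angle φ = atan2(r sinθ, d + r cosθ).
Differentiating tanφ: φ̇ = rω(d cosθ + r)/(d² + r² + 2dr cosθ).
d² + r² + 2dr cosθ = |CA|² = 0.123139 m²;  d cosθ + r = +0.25624 m.
|ω_lever| = |0.1367·11.9·+0.25624| / 0.123139 = 3.385 rad/s.

3.39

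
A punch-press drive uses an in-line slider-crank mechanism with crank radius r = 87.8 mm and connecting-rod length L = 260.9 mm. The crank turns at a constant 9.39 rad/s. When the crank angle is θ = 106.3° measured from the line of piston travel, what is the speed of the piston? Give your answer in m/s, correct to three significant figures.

0.712

ω = 9.39 rad/s
For an in-line slider-crank, x = r cosθ + √(L² − r² sin²θ), so v = −rω sinθ·[1 + r cosθ/√(L² − r² sin²θ)].
With r = 0.0878 m, L = 0.2609 m, θ = 106.3°: √(L² − r² sin²θ) = 0.24692 m.
v = −0.0878·9.39·0.95981·[1 + 0.0878·-0.28067/0.24692] = -0.71233 m/s.
|v| = 0.71233 m/s.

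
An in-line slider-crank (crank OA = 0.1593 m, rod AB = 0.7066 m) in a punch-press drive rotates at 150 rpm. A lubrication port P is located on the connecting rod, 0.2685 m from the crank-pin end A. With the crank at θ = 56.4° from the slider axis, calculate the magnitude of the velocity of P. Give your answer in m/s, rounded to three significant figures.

2.35

ω = 15.71 rad/s.  Crank-pin speed |V_A| = rω = 2.5023 m/s, perpendicular to OA.
Rod angle: sinφ = −(r/L) sinθ ⇒ φ = -10.823°; ω_rod = −rω cosθ/√(L²−r²sin²θ) = -1.9952 rad/s.
V_P = V_A + ω_rod × AP, with AP = 0.2685 m along the rod.
Components: V_Px = −rω sinθ − a·ω_rod·sinφ = -2.1848 m/s;  V_Py = rω cosθ + a·ω_rod·cosφ = +0.85855 m/s.
|V_P| = √(V_Px² + V_Py²) = 2.3474 m/s.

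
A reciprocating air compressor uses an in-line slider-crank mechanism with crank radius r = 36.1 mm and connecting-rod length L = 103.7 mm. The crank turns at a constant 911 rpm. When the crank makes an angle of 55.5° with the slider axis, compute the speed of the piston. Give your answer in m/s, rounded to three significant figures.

3.42

ω = 2π·911/60 = 95.4 rad/s
For an in-line slider-crank, x = r cosθ + √(L² − r² sin²θ), so v = −rω sinθ·[1 + r cosθ/√(L² − r² sin²θ)].
With r = 0.0361 m, L = 0.1037 m, θ = 55.5°: √(L² − r² sin²θ) = 0.099341 m.
v = −0.0361·95.4·0.82413·[1 + 0.0361·0.56641/0.099341] = -3.4224 m/s.
|v| = 3.4224 m/s.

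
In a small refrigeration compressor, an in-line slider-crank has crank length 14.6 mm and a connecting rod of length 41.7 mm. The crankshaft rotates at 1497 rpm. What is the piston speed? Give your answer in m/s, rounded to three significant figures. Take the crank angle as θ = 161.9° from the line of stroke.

0.473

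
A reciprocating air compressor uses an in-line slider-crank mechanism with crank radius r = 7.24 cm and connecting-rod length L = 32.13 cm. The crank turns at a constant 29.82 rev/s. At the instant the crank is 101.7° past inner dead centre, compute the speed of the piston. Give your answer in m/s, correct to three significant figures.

ω = 2π·29.8 = 187.4 rad/s
For an in-line slider-crank, x = r cosθ + √(L² − r² sin²θ), so v = −rω sinθ·[1 + r cosθ/√(L² − r² sin²θ)].
With r = 0.0724 m, L = 0.3213 m, θ = 101.7°: √(L² − r² sin²θ) = 0.31338 m.
v = −0.0724·187.4·0.97922·[1 + 0.0724·-0.20279/0.31338] = -12.661 m/s.
|v| = 12.661 m/s.

12.7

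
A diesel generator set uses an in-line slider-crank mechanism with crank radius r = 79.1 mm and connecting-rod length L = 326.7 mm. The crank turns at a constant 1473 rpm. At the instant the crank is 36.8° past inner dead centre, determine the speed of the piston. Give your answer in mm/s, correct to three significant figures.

ω = 2π·1473/60 = 154.3 rad/s
For an in-line slider-crank, x = r cosθ + √(L² − r² sin²θ), so v = −rω sinθ·[1 + r cosθ/√(L² − r² sin²θ)].
With r = 0.0791 m, L = 0.3267 m, θ = 36.8°: √(L² − r² sin²θ) = 0.32325 m.
v = −0.0791·154.3·0.59902·[1 + 0.0791·0.80073/0.32325] = -8.741 m/s.
|v| = 8.741 m/s = 8741 mm/s.

8740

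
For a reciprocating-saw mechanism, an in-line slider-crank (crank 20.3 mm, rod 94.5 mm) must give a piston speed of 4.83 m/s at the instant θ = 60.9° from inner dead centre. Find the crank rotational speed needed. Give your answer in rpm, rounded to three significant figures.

2350

For an in-line slider-crank, |v_piston| = rω|sinθ|·[1 + r cosθ/√(L² − r² sin²θ)].
With r = 0.0203 m, L = 0.0945 m, θ = 60.9°: the bracketed kinematic factor |dx/dθ| = 0.019624 m.
ω = v/|dx/dθ| = 4.83/0.019624 = 246.12 rad/s.
N = 60ω/(2π) = 2350.3 rpm.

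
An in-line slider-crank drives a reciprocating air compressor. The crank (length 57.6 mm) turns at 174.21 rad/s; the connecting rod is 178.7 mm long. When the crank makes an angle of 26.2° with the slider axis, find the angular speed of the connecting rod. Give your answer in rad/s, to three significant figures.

50.9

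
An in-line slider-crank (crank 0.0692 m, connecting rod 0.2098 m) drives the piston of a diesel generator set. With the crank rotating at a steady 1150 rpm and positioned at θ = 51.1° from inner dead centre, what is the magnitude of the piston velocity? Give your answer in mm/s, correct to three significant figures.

ω = 2π·1150/60 = 120.4 rad/s
For an in-line slider-crank, x = r cosθ + √(L² − r² sin²θ), so v = −rω sinθ·[1 + r cosθ/√(L² − r² sin²θ)].
With r = 0.0692 m, L = 0.2098 m, θ = 51.1°: √(L² − r² sin²θ) = 0.20277 m.
v = −0.0692·120.4·0.77824·[1 + 0.0692·0.62796/0.20277] = -7.8755 m/s.
|v| = 7.8755 m/s = 7875.5 mm/s.

7880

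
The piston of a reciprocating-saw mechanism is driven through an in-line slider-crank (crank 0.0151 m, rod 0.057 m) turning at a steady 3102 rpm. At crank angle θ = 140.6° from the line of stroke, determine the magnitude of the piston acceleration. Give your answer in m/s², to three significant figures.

ω = 2π·3102/60 = 324.8 rad/s
x(θ) = r cosθ + √(L² − r² sin²θ); with ω constant, a = ω²·d²x/dθ².
d²x/dθ² = −r cosθ − r²(cos2θ)/√u − r⁴ sin²2θ/(4u^{3/2}),  u = L² − r² sin²θ = 0.00315714 m².
Substituting r = 0.0151 m, L = 0.057 m, θ = 140.6°: d²x/dθ² = +0.01081 m.
a = ω²·d²x/dθ² = (324.8)²·(+0.01081) = +1140.6 m/s²;  |a| = 1140.6 m/s².

1140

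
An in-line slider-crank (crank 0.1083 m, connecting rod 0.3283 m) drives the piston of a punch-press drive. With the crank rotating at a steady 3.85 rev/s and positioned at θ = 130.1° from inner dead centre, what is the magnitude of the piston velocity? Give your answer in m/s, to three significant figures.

1.56

ω = 2π·3.85 = 24.19 rad/s
For an in-line slider-crank, x = r cosθ + √(L² − r² sin²θ), so v = −rω sinθ·[1 + r cosθ/√(L² − r² sin²θ)].
With r = 0.1083 m, L = 0.3283 m, θ = 130.1°: √(L² − r² sin²θ) = 0.31768 m.
v = −0.1083·24.19·0.76492·[1 + 0.1083·-0.64412/0.31768] = -1.5639 m/s.
|v| = 1.5639 m/s.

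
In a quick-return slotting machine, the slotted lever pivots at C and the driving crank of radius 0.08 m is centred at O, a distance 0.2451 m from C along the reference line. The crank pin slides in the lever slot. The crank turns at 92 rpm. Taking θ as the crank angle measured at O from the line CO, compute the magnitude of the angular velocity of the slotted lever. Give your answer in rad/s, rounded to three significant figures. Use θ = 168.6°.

4.41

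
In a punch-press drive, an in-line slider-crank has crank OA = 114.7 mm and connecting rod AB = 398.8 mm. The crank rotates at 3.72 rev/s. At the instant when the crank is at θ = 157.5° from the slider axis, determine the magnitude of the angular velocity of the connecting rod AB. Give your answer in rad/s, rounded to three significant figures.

6.25

ω = 23.37 rad/s (converted from 3.72 rev/s).
The rod makes angle φ with the slider axis where L sinφ = r sinθ; differentiating, L cosφ·φ̇ = r ω cosθ.
L cosφ = √(L² − r² sin²θ) = 0.39638 m.
|ω_rod| = r ω |cosθ| / √(L² − r² sin²θ) = 0.1147·23.37·0.92388/0.39638 = 6.2487 rad/s.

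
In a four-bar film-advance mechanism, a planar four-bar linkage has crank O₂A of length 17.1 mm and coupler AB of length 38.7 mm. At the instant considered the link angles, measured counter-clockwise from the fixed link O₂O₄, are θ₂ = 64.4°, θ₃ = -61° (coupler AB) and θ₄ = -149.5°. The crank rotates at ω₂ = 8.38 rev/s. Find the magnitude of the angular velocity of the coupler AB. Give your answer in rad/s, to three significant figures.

ω₂ = 52.65 rad/s (from 8.38 rev/s).
Differentiating the loop-closure r₂e^{iθ₂}+r₃e^{iθ₃}=r₁+r₄e^{iθ₄} gives r₂ω₂e^{iθ₂}+r₃ω₃e^{iθ₃}=r₄ω₄e^{iθ₄}.
Eliminating the other unknown: ω₃ = r₂ω₂ sin(θ₄−θ₂) / [r₃ sin(θ₃−θ₄)].
Numerator sine = +0.55775; denominator sine = +0.99966.
Result = 0.0171·52.65·(+0.55775) / (0.0387·(+0.99966)) = +12.981 rad/s; magnitude 12.981 rad/s.

13.0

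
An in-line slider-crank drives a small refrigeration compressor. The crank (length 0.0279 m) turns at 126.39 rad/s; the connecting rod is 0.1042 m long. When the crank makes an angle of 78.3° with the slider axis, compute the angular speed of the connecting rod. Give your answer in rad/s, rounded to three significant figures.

7.11

ω = 126.4 rad/s
The rod makes angle φ with the slider axis where L sinφ = r sinθ; differentiating, L cosφ·φ̇ = r ω cosθ.
L cosφ = √(L² − r² sin²θ) = 0.10055 m.
|ω_rod| = r ω |cosθ| / √(L² − r² sin²θ) = 0.0279·126.4·0.20279/0.10055 = 7.1114 rad/s.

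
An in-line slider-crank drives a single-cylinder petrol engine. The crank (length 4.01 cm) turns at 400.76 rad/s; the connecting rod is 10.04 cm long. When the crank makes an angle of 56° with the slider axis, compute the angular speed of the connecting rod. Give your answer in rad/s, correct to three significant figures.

ω = 400.8 rad/s
The rod makes angle φ with the slider axis where L sinφ = r sinθ; differentiating, L cosφ·φ̇ = r ω cosθ.
L cosφ = √(L² − r² sin²θ) = 0.094736 m.
|ω_rod| = r ω |cosθ| / √(L² − r² sin²θ) = 0.0401·400.8·0.55919/0.094736 = 94.858 rad/s.

94.9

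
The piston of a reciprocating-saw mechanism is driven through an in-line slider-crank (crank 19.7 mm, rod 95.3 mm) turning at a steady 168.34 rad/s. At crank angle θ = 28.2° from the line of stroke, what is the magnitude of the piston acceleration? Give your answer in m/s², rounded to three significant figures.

557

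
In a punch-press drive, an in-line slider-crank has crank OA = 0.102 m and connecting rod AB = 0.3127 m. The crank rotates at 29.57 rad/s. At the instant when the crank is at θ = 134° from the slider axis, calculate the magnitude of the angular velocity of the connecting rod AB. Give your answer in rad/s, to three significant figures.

6.89

ω = 29.57 rad/s
The rod makes angle φ with the slider axis where L sinφ = r sinθ; differentiating, L cosφ·φ̇ = r ω cosθ.
L cosφ = √(L² − r² sin²θ) = 0.30397 m.
|ω_rod| = r ω |cosθ| / √(L² − r² sin²θ) = 0.102·29.57·0.69466/0.30397 = 6.8927 rad/s.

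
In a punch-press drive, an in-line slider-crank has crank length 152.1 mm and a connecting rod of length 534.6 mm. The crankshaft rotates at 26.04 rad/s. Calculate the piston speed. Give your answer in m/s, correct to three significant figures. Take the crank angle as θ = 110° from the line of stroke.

3.35

ω = 26.04 rad/s
For an in-line slider-crank, x = r cosθ + √(L² − r² sin²θ), so v = −rω sinθ·[1 + r cosθ/√(L² − r² sin²θ)].
With r = 0.1521 m, L = 0.5346 m, θ = 110°: √(L² − r² sin²θ) = 0.51514 m.
v = −0.1521·26.04·0.93969·[1 + 0.1521·-0.34202/0.51514] = -3.346 m/s.
|v| = 3.346 m/s.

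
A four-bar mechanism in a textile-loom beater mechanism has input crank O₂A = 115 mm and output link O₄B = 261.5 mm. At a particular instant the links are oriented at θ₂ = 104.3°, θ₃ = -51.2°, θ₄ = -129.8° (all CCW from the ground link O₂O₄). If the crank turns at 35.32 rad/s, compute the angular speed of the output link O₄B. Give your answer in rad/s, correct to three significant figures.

ω₂ = 35.32 rad/s
Differentiating the loop-closure r₂e^{iθ₂}+r₃e^{iθ₃}=r₁+r₄e^{iθ₄} gives r₂ω₂e^{iθ₂}+r₃ω₃e^{iθ₃}=r₄ω₄e^{iθ₄}.
Eliminating the other unknown: ω₄ = r₂ω₂ sin(θ₂−θ₃) / [r₄ sin(θ₄−θ₃)].
Numerator sine = +0.41469; denominator sine = -0.98027.
Result = 0.115·35.32·(+0.41469) / (0.2615·(-0.98027)) = -6.5709 rad/s; magnitude 6.5709 rad/s.

6.57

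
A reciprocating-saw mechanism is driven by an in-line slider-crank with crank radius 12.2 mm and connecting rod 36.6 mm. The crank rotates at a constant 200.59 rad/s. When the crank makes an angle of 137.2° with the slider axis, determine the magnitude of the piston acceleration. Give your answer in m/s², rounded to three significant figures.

ω = 200.6 rad/s
x(θ) = r cosθ + √(L² − r² sin²θ); with ω constant, a = ω²·d²x/dθ².
d²x/dθ² = −r cosθ − r²(cos2θ)/√u − r⁴ sin²2θ/(4u^{3/2}),  u = L² − r² sin²θ = 0.00127085 m².
Substituting r = 0.0122 m, L = 0.0366 m, θ = 137.2°: d²x/dθ² = +0.0085097 m.
a = ω²·d²x/dθ² = (200.6)²·(+0.0085097) = +342.4 m/s²;  |a| = 342.4 m/s².

342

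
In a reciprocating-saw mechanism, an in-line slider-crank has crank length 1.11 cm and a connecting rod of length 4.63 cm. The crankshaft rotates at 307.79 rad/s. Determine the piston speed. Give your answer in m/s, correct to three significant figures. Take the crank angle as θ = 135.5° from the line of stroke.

ω = 307.8 rad/s
For an in-line slider-crank, x = r cosθ + √(L² − r² sin²θ), so v = −rω sinθ·[1 + r cosθ/√(L² − r² sin²θ)].
With r = 0.0111 m, L = 0.0463 m, θ = 135.5°: √(L² − r² sin²θ) = 0.045642 m.
v = −0.0111·307.8·0.70091·[1 + 0.0111·-0.71325/0.045642] = -1.9793 m/s.
|v| = 1.9793 m/s.

1.98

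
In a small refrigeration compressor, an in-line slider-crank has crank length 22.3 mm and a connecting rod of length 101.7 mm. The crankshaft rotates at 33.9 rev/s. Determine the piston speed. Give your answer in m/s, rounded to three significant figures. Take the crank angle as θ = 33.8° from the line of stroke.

ω = 2π·33.9 = 213 rad/s
For an in-line slider-crank, x = r cosθ + √(L² − r² sin²θ), so v = −rω sinθ·[1 + r cosθ/√(L² − r² sin²θ)].
With r = 0.0223 m, L = 0.1017 m, θ = 33.8°: √(L² − r² sin²θ) = 0.10094 m.
v = −0.0223·213·0.55630·[1 + 0.0223·0.83098/0.10094] = -3.1274 m/s.
|v| = 3.1274 m/s.

3.13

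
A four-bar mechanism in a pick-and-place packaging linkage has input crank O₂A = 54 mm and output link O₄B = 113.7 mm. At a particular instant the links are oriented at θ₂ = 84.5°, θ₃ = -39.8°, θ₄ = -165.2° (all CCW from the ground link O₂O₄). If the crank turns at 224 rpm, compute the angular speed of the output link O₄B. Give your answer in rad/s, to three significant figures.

ω₂ = 23.46 rad/s (from 224 rpm).
Differentiating the loop-closure r₂e^{iθ₂}+r₃e^{iθ₃}=r₁+r₄e^{iθ₄} gives r₂ω₂e^{iθ₂}+r₃ω₃e^{iθ₃}=r₄ω₄e^{iθ₄}.
Eliminating the other unknown: ω₄ = r₂ω₂ sin(θ₂−θ₃) / [r₄ sin(θ₄−θ₃)].
Numerator sine = +0.82610; denominator sine = -0.81513.
Result = 0.054·23.46·(+0.82610) / (0.1137·(-0.81513)) = -11.291 rad/s; magnitude 11.291 rad/s.

11.3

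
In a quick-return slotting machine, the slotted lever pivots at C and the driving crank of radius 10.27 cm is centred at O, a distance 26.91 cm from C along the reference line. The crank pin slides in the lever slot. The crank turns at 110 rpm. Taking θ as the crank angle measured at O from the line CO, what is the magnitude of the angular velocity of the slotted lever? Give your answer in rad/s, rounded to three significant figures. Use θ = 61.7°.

2.50

ω = 11.52 rad/s (from 110 rpm).
Crank pin A relative to C: A = (d + r cosθ, r sinθ); lever angle φ = atan2(r sinθ, d + r cosθ).
Differentiating tanφ: φ̇ = rω(d cosθ + r)/(d² + r² + 2dr cosθ).
d² + r² + 2dr cosθ = |CA|² = 0.109166 m²;  d cosθ + r = +0.23028 m.
|ω_lever| = |0.1027·11.52·+0.23028| / 0.109166 = 2.4955 rad/s.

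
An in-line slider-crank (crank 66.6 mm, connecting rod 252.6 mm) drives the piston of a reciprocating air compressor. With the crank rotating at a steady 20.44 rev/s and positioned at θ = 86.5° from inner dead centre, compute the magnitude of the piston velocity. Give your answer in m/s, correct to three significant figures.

ω = 2π·20.4 = 128.4 rad/s
For an in-line slider-crank, x = r cosθ + √(L² − r² sin²θ), so v = −rω sinθ·[1 + r cosθ/√(L² − r² sin²θ)].
With r = 0.0666 m, L = 0.2526 m, θ = 86.5°: √(L² − r² sin²θ) = 0.2437 m.
v = −0.0666·128.4·0.99813·[1 + 0.0666·0.06105/0.2437] = -8.6798 m/s.
|v| = 8.6798 m/s.

8.68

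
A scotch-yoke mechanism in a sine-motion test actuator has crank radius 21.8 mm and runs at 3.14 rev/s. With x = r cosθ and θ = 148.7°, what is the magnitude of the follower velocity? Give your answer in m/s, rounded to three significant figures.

0.223

ω = 19.73 rad/s (from 3.14 rev/s).
x = r cosθ ⇒ ẋ = −rω sinθ.
|v| = rω|sinθ| = 0.0218·19.73·|sin 148.7°| = 0.22344 m/s.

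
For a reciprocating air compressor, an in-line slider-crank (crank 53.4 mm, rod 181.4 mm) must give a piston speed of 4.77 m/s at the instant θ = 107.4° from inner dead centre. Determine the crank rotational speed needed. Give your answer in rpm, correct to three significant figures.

984

For an in-line slider-crank, |v_piston| = rω|sinθ|·[1 + r cosθ/√(L² − r² sin²θ)].
With r = 0.0534 m, L = 0.1814 m, θ = 107.4°: the bracketed kinematic factor |dx/dθ| = 0.046283 m.
ω = v/|dx/dθ| = 4.77/0.046283 = 103.06 rad/s.
N = 60ω/(2π) = 984.18 rpm.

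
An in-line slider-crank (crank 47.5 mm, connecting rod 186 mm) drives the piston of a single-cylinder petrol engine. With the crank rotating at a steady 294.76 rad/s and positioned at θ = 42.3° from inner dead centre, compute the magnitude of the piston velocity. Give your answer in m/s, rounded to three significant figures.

ω = 294.8 rad/s
For an in-line slider-crank, x = r cosθ + √(L² − r² sin²θ), so v = −rω sinθ·[1 + r cosθ/√(L² − r² sin²θ)].
With r = 0.0475 m, L = 0.186 m, θ = 42.3°: √(L² − r² sin²θ) = 0.18323 m.
v = −0.0475·294.8·0.67301·[1 + 0.0475·0.73963/0.18323] = -11.23 m/s.
|v| = 11.23 m/s.

11.2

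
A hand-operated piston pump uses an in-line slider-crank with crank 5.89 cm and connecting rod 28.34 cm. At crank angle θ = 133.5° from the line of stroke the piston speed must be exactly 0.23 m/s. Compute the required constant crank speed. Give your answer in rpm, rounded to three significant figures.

60.1

For an in-line slider-crank, |v_piston| = rω|sinθ|·[1 + r cosθ/√(L² − r² sin²θ)].
With r = 0.0589 m, L = 0.2834 m, θ = 133.5°: the bracketed kinematic factor |dx/dθ| = 0.036542 m.
ω = v/|dx/dθ| = 0.23/0.036542 = 6.2942 rad/s.
N = 60ω/(2π) = 60.105 rpm.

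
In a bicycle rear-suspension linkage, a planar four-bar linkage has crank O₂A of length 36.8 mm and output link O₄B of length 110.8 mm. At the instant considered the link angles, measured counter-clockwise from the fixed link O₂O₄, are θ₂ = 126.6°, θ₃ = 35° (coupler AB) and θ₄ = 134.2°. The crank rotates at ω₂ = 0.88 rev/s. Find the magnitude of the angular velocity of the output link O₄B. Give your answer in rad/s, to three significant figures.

ω₂ = 5.529 rad/s (from 0.88 rev/s).
Differentiating the loop-closure r₂e^{iθ₂}+r₃e^{iθ₃}=r₁+r₄e^{iθ₄} gives r₂ω₂e^{iθ₂}+r₃ω₃e^{iθ₃}=r₄ω₄e^{iθ₄}.
Eliminating the other unknown: ω₄ = r₂ω₂ sin(θ₂−θ₃) / [r₄ sin(θ₄−θ₃)].
Numerator sine = +0.99961; denominator sine = +0.98714.
Result = 0.0368·5.529·(+0.99961) / (0.1108·(+0.98714)) = +1.8596 rad/s; magnitude 1.8596 rad/s.

1.86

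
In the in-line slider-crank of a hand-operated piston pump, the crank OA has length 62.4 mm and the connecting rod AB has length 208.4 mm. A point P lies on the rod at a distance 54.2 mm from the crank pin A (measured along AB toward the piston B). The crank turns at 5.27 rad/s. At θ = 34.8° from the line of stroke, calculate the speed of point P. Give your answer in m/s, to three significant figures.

0.283

ω = 5.27 rad/s.  Crank-pin speed |V_A| = rω = 0.32885 m/s, perpendicular to OA.
Rod angle: sinφ = −(r/L) sinθ ⇒ φ = -9.839°; ω_rod = −rω cosθ/√(L²−r²sin²θ) = -1.3151 rad/s.
V_P = V_A + ω_rod × AP, with AP = 0.0542 m along the rod.
Components: V_Px = −rω sinθ − a·ω_rod·sinφ = -0.19986 m/s;  V_Py = rω cosθ + a·ω_rod·cosφ = +0.1998 m/s.
|V_P| = √(V_Px² + V_Py²) = 0.2826 m/s.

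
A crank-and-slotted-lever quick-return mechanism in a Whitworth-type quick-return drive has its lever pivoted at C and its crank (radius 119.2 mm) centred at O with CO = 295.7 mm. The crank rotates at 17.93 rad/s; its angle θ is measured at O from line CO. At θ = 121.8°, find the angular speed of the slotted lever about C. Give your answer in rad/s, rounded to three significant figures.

1.21

ω = 17.93 rad/s
Crank pin A relative to C: A = (d + r cosθ, r sinθ); lever angle φ = atan2(r sinθ, d + r cosθ).
Differentiating tanφ: φ̇ = rω(d cosθ + r)/(d² + r² + 2dr cosθ).
d² + r² + 2dr cosθ = |CA|² = 0.0644994 m²;  d cosθ + r = -0.036621 m.
|ω_lever| = |0.1192·17.93·-0.036621| / 0.0644994 = 1.2135 rad/s.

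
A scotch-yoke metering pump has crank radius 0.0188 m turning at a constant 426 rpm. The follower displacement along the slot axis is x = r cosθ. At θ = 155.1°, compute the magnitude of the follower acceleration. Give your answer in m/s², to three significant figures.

33.9

ω = 44.61 rad/s (from 426 rpm).
x = r cosθ ⇒ ẍ = −rω² cosθ (ω constant).
|a| = rω²|cosθ| = 0.0188·(44.61)²·|cos 155.1°| = 33.936 m/s².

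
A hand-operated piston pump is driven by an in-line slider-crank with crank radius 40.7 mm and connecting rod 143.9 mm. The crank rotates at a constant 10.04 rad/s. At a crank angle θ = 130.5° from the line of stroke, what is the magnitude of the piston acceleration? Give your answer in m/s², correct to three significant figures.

2.83

ω = 10.04 rad/s
x(θ) = r cosθ + √(L² − r² sin²θ); with ω constant, a = ω²·d²x/dθ².
d²x/dθ² = −r cosθ − r²(cos2θ)/√u − r⁴ sin²2θ/(4u^{3/2}),  u = L² − r² sin²θ = 0.0197494 m².
Substituting r = 0.0407 m, L = 0.1439 m, θ = 130.5°: d²x/dθ² = +0.028035 m.
a = ω²·d²x/dθ² = (10.04)²·(+0.028035) = +2.826 m/s²;  |a| = 2.826 m/s².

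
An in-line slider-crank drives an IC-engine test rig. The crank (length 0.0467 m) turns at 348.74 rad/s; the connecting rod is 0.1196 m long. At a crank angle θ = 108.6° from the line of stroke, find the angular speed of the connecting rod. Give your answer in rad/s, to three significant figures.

46.8

ω = 348.7 rad/s
The rod makes angle φ with the slider axis where L sinφ = r sinθ; differentiating, L cosφ·φ̇ = r ω cosθ.
L cosφ = √(L² − r² sin²θ) = 0.11111 m.
|ω_rod| = r ω |cosθ| / √(L² − r² sin²θ) = 0.0467·348.7·0.31896/0.11111 = 46.753 rad/s.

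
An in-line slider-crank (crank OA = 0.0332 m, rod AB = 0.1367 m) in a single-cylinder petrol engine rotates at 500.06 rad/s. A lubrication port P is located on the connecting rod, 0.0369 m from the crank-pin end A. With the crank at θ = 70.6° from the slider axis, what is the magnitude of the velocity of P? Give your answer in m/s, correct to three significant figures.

ω = 500.1 rad/s.  Crank-pin speed |V_A| = rω = 16.602 m/s, perpendicular to OA.
Rod angle: sinφ = −(r/L) sinθ ⇒ φ = -13.243°; ω_rod = −rω cosθ/√(L²−r²sin²θ) = -41.442 rad/s.
V_P = V_A + ω_rod × AP, with AP = 0.0369 m along the rod.
Components: V_Px = −rω sinθ − a·ω_rod·sinφ = -16.01 m/s;  V_Py = rω cosθ + a·ω_rod·cosφ = +4.026 m/s.
|V_P| = √(V_Px² + V_Py²) = 16.508 m/s.

16.5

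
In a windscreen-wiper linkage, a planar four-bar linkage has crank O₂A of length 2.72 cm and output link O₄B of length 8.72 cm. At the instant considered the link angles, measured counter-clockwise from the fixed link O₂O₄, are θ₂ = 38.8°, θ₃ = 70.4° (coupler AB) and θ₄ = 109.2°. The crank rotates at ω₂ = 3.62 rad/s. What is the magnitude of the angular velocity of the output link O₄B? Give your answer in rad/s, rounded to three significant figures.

ω₂ = 3.62 rad/s
Differentiating the loop-closure r₂e^{iθ₂}+r₃e^{iθ₃}=r₁+r₄e^{iθ₄} gives r₂ω₂e^{iθ₂}+r₃ω₃e^{iθ₃}=r₄ω₄e^{iθ₄}.
Eliminating the other unknown: ω₄ = r₂ω₂ sin(θ₂−θ₃) / [r₄ sin(θ₄−θ₃)].
Numerator sine = -0.52399; denominator sine = +0.62660.
Result = 0.0272·3.62·(-0.52399) / (0.0872·(+0.62660)) = -0.94425 rad/s; magnitude 0.94425 rad/s.

0.944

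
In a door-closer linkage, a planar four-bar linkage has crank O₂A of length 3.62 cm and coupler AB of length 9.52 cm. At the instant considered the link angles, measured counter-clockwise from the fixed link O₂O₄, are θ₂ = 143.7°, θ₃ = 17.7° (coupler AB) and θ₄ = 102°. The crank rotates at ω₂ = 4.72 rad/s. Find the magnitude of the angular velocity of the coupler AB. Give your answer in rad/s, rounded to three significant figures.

1.20

ω₂ = 4.72 rad/s
Differentiating the loop-closure r₂e^{iθ₂}+r₃e^{iθ₃}=r₁+r₄e^{iθ₄} gives r₂ω₂e^{iθ₂}+r₃ω₃e^{iθ₃}=r₄ω₄e^{iθ₄}.
Eliminating the other unknown: ω₃ = r₂ω₂ sin(θ₄−θ₂) / [r₃ sin(θ₃−θ₄)].
Numerator sine = -0.66523; denominator sine = -0.99506.
Result = 0.0362·4.72·(-0.66523) / (0.0952·(-0.99506)) = +1.1999 rad/s; magnitude 1.1999 rad/s.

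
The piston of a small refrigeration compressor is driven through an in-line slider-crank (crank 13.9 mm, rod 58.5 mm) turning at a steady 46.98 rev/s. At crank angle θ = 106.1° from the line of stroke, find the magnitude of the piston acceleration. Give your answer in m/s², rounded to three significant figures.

585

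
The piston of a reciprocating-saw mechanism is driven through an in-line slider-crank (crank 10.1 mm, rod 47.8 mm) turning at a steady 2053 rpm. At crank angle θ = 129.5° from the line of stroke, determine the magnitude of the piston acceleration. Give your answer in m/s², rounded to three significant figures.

ω = 2π·2053/60 = 215 rad/s
x(θ) = r cosθ + √(L² − r² sin²θ); with ω constant, a = ω²·d²x/dθ².
d²x/dθ² = −r cosθ − r²(cos2θ)/√u − r⁴ sin²2θ/(4u^{3/2}),  u = L² − r² sin²θ = 0.0022241 m².
Substituting r = 0.0101 m, L = 0.0478 m, θ = 129.5°: d²x/dθ² = +0.0068132 m.
a = ω²·d²x/dθ² = (215)²·(+0.0068132) = +314.91 m/s²;  |a| = 314.91 m/s².

315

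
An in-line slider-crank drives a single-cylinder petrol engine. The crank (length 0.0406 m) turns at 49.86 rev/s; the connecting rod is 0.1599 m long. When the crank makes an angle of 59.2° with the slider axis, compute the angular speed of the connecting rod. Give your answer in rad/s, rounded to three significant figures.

ω = 313.3 rad/s (converted from 49.86 rev/s).
The rod makes angle φ with the slider axis where L sinφ = r sinθ; differentiating, L cosφ·φ̇ = r ω cosθ.
L cosφ = √(L² − r² sin²θ) = 0.15605 m.
|ω_rod| = r ω |cosθ| / √(L² − r² sin²θ) = 0.0406·313.3·0.51204/0.15605 = 41.735 rad/s.

41.7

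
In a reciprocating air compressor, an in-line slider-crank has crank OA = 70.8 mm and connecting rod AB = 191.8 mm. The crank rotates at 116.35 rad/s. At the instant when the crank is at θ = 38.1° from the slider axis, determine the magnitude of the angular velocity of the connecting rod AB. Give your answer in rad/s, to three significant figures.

34.7

ω = 116.3 rad/s
The rod makes angle φ with the slider axis where L sinφ = r sinθ; differentiating, L cosφ·φ̇ = r ω cosθ.
L cosφ = √(L² − r² sin²θ) = 0.18676 m.
|ω_rod| = r ω |cosθ| / √(L² − r² sin²θ) = 0.0708·116.3·0.78694/0.18676 = 34.71 rad/s.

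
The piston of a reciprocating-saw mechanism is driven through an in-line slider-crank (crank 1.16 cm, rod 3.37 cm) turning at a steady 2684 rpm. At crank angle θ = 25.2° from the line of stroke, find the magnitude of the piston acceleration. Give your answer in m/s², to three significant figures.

1040

ω = 2π·2684/60 = 281.1 rad/s
x(θ) = r cosθ + √(L² − r² sin²θ); with ω constant, a = ω²·d²x/dθ².
d²x/dθ² = −r cosθ − r²(cos2θ)/√u − r⁴ sin²2θ/(4u^{3/2}),  u = L² − r² sin²θ = 0.0011113 m².
Substituting r = 0.0116 m, L = 0.0337 m, θ = 25.2°: d²x/dθ² = -0.013141 m.
a = ω²·d²x/dθ² = (281.1)²·(-0.013141) = -1038.2 m/s²;  |a| = 1038.2 m/s².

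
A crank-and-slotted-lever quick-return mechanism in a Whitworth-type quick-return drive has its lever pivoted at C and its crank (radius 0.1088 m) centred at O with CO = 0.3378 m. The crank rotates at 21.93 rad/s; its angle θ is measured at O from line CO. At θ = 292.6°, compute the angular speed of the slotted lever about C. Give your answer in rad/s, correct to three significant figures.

3.69

ω = 21.93 rad/s
Crank pin A relative to C: A = (d + r cosθ, r sinθ); lever angle φ = atan2(r sinθ, d + r cosθ).
Differentiating tanφ: φ̇ = rω(d cosθ + r)/(d² + r² + 2dr cosθ).
d² + r² + 2dr cosθ = |CA|² = 0.154194 m²;  d cosθ + r = +0.23861 m.
|ω_lever| = |0.1088·21.93·+0.23861| / 0.154194 = 3.6923 rad/s.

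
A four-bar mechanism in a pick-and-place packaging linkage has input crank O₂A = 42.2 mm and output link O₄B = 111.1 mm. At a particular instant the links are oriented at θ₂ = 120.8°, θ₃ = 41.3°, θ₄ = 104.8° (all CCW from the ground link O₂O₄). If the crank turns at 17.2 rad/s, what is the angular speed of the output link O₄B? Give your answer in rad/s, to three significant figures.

ω₂ = 17.2 rad/s
Differentiating the loop-closure r₂e^{iθ₂}+r₃e^{iθ₃}=r₁+r₄e^{iθ₄} gives r₂ω₂e^{iθ₂}+r₃ω₃e^{iθ₃}=r₄ω₄e^{iθ₄}.
Eliminating the other unknown: ω₄ = r₂ω₂ sin(θ₂−θ₃) / [r₄ sin(θ₄−θ₃)].
Numerator sine = +0.98325; denominator sine = +0.89493.
Result = 0.0422·17.2·(+0.98325) / (0.1111·(+0.89493)) = +7.178 rad/s; magnitude 7.178 rad/s.

7.18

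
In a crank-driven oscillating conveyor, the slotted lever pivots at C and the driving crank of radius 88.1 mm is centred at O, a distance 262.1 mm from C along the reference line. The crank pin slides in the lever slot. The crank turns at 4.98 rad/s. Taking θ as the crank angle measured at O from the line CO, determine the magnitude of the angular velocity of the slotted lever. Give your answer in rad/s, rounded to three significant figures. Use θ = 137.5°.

1.09

ω = 4.98 rad/s
Crank pin A relative to C: A = (d + r cosθ, r sinθ); lever angle φ = atan2(r sinθ, d + r cosθ).
Differentiating tanφ: φ̇ = rω(d cosθ + r)/(d² + r² + 2dr cosθ).
d² + r² + 2dr cosθ = |CA|² = 0.0424091 m²;  d cosθ + r = -0.10514 m.
|ω_lever| = |0.0881·4.98·-0.10514| / 0.0424091 = 1.0877 rad/s.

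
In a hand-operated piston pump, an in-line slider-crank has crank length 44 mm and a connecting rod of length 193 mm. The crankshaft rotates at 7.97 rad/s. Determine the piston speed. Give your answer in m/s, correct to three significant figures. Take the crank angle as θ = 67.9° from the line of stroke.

0.353

ω = 7.97 rad/s
For an in-line slider-crank, x = r cosθ + √(L² − r² sin²θ), so v = −rω sinθ·[1 + r cosθ/√(L² − r² sin²θ)].
With r = 0.044 m, L = 0.193 m, θ = 67.9°: √(L² − r² sin²θ) = 0.18865 m.
v = −0.044·7.97·0.92653·[1 + 0.044·0.37622/0.18865] = -0.35343 m/s.
|v| = 0.35343 m/s.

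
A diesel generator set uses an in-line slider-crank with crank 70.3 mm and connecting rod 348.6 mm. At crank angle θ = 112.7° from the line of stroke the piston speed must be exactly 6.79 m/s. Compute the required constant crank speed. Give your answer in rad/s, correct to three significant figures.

114

For an in-line slider-crank, |v_piston| = rω|sinθ|·[1 + r cosθ/√(L² − r² sin²θ)].
With r = 0.0703 m, L = 0.3486 m, θ = 112.7°: the bracketed kinematic factor |dx/dθ| = 0.059718 m.
ω = v/|dx/dθ| = 6.79/0.059718 = 113.7 rad/s.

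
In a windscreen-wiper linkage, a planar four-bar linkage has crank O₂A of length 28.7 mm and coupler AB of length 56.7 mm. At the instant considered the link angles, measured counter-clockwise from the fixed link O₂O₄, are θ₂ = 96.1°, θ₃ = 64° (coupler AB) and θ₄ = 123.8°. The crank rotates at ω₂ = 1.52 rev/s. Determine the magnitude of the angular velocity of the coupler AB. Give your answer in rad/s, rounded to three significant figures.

2.60

ω₂ = 9.55 rad/s (from 1.52 rev/s).
Differentiating the loop-closure r₂e^{iθ₂}+r₃e^{iθ₃}=r₁+r₄e^{iθ₄} gives r₂ω₂e^{iθ₂}+r₃ω₃e^{iθ₃}=r₄ω₄e^{iθ₄}.
Eliminating the other unknown: ω₃ = r₂ω₂ sin(θ₄−θ₂) / [r₃ sin(θ₃−θ₄)].
Numerator sine = +0.46484; denominator sine = -0.86427.
Result = 0.0287·9.55·(+0.46484) / (0.0567·(-0.86427)) = -2.6 rad/s; magnitude 2.6 rad/s.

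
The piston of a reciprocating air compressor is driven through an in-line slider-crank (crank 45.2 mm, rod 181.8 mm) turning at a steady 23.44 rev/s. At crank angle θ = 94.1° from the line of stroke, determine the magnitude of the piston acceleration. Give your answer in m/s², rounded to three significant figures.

319

ω = 2π·23.4 = 147.3 rad/s
x(θ) = r cosθ + √(L² − r² sin²θ); with ω constant, a = ω²·d²x/dθ².
d²x/dθ² = −r cosθ − r²(cos2θ)/√u − r⁴ sin²2θ/(4u^{3/2}),  u = L² − r² sin²θ = 0.0310186 m².
Substituting r = 0.0452 m, L = 0.1818 m, θ = 94.1°: d²x/dθ² = +0.014709 m.
a = ω²·d²x/dθ² = (147.3)²·(+0.014709) = +319.06 m/s²;  |a| = 319.06 m/s².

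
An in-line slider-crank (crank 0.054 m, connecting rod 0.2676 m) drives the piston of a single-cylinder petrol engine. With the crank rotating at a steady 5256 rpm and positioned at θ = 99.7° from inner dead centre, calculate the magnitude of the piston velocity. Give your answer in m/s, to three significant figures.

28.3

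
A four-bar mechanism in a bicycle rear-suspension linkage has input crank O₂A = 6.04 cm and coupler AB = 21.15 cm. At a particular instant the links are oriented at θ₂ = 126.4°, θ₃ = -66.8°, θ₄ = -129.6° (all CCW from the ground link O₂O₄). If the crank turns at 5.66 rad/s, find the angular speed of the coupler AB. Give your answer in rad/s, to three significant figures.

ω₂ = 5.66 rad/s
Differentiating the loop-closure r₂e^{iθ₂}+r₃e^{iθ₃}=r₁+r₄e^{iθ₄} gives r₂ω₂e^{iθ₂}+r₃ω₃e^{iθ₃}=r₄ω₄e^{iθ₄}.
Eliminating the other unknown: ω₃ = r₂ω₂ sin(θ₄−θ₂) / [r₃ sin(θ₃−θ₄)].
Numerator sine = +0.97030; denominator sine = +0.88942.
Result = 0.0604·5.66·(+0.97030) / (0.2115·(+0.88942)) = +1.7634 rad/s; magnitude 1.7634 rad/s.

1.76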